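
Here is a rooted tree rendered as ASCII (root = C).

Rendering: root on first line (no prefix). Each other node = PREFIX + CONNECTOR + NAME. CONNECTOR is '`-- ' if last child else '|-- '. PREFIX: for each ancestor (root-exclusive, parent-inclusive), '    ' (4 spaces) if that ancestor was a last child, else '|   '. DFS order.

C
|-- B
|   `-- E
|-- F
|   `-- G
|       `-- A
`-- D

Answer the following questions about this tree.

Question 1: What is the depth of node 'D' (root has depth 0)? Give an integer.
Path from root to D: C -> D
Depth = number of edges = 1

Answer: 1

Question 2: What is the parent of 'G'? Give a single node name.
Answer: F

Derivation:
Scan adjacency: G appears as child of F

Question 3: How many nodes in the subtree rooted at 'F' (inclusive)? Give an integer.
Subtree rooted at F contains: A, F, G
Count = 3

Answer: 3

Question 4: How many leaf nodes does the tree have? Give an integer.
Leaves (nodes with no children): A, D, E

Answer: 3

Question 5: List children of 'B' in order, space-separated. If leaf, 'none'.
Node B's children (from adjacency): E

Answer: E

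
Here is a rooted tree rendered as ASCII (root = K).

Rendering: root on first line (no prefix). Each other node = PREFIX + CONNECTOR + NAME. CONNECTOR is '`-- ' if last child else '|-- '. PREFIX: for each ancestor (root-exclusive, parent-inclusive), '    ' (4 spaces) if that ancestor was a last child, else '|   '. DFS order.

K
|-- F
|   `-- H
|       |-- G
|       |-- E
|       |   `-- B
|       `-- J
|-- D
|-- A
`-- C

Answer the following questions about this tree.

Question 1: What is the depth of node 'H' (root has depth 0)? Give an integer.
Answer: 2

Derivation:
Path from root to H: K -> F -> H
Depth = number of edges = 2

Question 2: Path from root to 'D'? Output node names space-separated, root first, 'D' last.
Walk down from root: K -> D

Answer: K D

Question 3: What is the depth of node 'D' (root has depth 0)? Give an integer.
Path from root to D: K -> D
Depth = number of edges = 1

Answer: 1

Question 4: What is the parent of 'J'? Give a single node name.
Answer: H

Derivation:
Scan adjacency: J appears as child of H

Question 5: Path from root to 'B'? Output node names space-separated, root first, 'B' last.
Answer: K F H E B

Derivation:
Walk down from root: K -> F -> H -> E -> B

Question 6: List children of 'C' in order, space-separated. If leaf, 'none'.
Node C's children (from adjacency): (leaf)

Answer: none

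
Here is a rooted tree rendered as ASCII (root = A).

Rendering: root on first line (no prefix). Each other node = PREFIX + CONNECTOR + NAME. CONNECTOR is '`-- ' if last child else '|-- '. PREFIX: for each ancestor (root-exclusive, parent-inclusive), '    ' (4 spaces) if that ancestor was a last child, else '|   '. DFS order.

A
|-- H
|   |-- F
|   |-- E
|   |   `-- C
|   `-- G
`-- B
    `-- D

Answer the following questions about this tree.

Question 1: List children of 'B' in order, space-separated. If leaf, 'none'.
Answer: D

Derivation:
Node B's children (from adjacency): D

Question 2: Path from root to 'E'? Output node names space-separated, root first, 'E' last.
Walk down from root: A -> H -> E

Answer: A H E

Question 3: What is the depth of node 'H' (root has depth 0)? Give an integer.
Answer: 1

Derivation:
Path from root to H: A -> H
Depth = number of edges = 1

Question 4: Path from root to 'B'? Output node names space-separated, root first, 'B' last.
Walk down from root: A -> B

Answer: A B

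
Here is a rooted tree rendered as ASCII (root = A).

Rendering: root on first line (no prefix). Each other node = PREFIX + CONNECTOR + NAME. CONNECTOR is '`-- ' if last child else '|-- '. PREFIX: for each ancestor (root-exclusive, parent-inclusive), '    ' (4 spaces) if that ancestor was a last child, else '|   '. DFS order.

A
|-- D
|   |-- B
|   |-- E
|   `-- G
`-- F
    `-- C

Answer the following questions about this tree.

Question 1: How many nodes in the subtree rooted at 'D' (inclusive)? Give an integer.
Answer: 4

Derivation:
Subtree rooted at D contains: B, D, E, G
Count = 4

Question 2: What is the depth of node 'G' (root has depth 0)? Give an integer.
Path from root to G: A -> D -> G
Depth = number of edges = 2

Answer: 2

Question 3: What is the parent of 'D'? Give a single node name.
Scan adjacency: D appears as child of A

Answer: A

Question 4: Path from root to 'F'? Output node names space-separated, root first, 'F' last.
Walk down from root: A -> F

Answer: A F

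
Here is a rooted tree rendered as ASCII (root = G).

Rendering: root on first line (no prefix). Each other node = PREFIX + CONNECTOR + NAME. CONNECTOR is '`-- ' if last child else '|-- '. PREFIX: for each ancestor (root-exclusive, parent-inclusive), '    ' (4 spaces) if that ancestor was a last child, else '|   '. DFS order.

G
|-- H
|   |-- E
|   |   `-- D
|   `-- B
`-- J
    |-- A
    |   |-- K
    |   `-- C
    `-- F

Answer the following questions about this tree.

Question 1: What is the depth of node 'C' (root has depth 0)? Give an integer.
Path from root to C: G -> J -> A -> C
Depth = number of edges = 3

Answer: 3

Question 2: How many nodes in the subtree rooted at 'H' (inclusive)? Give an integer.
Answer: 4

Derivation:
Subtree rooted at H contains: B, D, E, H
Count = 4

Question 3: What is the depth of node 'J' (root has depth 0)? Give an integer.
Path from root to J: G -> J
Depth = number of edges = 1

Answer: 1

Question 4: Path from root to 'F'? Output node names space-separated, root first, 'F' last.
Answer: G J F

Derivation:
Walk down from root: G -> J -> F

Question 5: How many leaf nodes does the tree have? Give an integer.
Leaves (nodes with no children): B, C, D, F, K

Answer: 5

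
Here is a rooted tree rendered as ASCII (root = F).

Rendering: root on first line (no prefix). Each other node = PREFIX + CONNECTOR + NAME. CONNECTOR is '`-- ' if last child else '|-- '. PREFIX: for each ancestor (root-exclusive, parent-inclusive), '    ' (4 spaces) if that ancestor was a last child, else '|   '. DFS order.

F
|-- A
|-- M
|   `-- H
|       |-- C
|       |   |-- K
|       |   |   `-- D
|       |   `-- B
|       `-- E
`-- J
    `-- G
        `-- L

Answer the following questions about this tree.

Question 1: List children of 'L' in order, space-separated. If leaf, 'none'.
Node L's children (from adjacency): (leaf)

Answer: none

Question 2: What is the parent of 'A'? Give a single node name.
Scan adjacency: A appears as child of F

Answer: F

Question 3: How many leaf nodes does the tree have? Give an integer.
Answer: 5

Derivation:
Leaves (nodes with no children): A, B, D, E, L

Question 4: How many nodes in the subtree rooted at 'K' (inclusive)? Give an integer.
Subtree rooted at K contains: D, K
Count = 2

Answer: 2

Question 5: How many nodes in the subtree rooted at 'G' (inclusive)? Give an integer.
Subtree rooted at G contains: G, L
Count = 2

Answer: 2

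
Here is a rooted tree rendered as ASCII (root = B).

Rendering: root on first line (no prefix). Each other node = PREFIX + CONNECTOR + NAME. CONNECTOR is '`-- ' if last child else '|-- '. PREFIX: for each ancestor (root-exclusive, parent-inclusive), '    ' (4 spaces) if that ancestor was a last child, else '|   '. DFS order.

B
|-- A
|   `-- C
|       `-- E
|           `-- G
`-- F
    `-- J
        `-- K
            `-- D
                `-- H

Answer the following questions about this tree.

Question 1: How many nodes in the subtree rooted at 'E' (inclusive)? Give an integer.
Subtree rooted at E contains: E, G
Count = 2

Answer: 2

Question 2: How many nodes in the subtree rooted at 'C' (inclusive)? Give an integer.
Answer: 3

Derivation:
Subtree rooted at C contains: C, E, G
Count = 3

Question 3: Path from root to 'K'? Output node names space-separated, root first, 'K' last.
Walk down from root: B -> F -> J -> K

Answer: B F J K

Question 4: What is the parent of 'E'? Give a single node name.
Answer: C

Derivation:
Scan adjacency: E appears as child of C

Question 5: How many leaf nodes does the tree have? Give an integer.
Answer: 2

Derivation:
Leaves (nodes with no children): G, H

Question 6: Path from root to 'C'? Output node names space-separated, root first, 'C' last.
Answer: B A C

Derivation:
Walk down from root: B -> A -> C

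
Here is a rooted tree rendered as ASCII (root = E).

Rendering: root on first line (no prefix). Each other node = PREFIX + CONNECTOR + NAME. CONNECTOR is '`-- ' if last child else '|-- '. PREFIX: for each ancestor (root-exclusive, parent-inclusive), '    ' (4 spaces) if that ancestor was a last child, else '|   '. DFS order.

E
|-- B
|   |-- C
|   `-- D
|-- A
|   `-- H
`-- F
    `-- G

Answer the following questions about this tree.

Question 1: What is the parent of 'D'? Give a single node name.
Answer: B

Derivation:
Scan adjacency: D appears as child of B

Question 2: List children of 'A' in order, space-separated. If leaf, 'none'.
Node A's children (from adjacency): H

Answer: H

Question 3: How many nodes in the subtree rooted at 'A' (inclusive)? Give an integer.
Answer: 2

Derivation:
Subtree rooted at A contains: A, H
Count = 2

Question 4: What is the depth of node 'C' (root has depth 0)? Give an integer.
Path from root to C: E -> B -> C
Depth = number of edges = 2

Answer: 2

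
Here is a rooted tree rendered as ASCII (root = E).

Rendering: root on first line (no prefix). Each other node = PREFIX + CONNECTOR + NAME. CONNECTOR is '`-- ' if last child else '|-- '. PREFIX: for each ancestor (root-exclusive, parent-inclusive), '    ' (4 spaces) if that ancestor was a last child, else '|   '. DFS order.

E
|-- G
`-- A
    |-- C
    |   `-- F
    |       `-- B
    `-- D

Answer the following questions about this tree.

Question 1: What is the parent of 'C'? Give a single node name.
Scan adjacency: C appears as child of A

Answer: A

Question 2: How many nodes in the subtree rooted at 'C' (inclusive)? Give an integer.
Subtree rooted at C contains: B, C, F
Count = 3

Answer: 3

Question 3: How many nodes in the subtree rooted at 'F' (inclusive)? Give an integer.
Answer: 2

Derivation:
Subtree rooted at F contains: B, F
Count = 2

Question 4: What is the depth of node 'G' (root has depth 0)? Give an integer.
Answer: 1

Derivation:
Path from root to G: E -> G
Depth = number of edges = 1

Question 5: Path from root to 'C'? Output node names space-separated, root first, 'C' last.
Walk down from root: E -> A -> C

Answer: E A C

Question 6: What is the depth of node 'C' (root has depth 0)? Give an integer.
Answer: 2

Derivation:
Path from root to C: E -> A -> C
Depth = number of edges = 2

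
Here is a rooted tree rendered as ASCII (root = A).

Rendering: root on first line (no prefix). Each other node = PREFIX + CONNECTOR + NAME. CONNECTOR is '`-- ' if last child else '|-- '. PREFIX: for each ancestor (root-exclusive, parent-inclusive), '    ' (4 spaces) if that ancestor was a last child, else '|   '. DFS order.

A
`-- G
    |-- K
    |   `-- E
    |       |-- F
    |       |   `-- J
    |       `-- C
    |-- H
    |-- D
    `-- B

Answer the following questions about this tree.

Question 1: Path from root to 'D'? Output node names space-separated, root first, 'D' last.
Walk down from root: A -> G -> D

Answer: A G D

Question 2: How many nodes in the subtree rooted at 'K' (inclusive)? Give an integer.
Subtree rooted at K contains: C, E, F, J, K
Count = 5

Answer: 5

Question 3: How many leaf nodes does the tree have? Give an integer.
Leaves (nodes with no children): B, C, D, H, J

Answer: 5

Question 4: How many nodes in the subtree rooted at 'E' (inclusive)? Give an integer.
Answer: 4

Derivation:
Subtree rooted at E contains: C, E, F, J
Count = 4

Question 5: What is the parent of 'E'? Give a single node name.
Scan adjacency: E appears as child of K

Answer: K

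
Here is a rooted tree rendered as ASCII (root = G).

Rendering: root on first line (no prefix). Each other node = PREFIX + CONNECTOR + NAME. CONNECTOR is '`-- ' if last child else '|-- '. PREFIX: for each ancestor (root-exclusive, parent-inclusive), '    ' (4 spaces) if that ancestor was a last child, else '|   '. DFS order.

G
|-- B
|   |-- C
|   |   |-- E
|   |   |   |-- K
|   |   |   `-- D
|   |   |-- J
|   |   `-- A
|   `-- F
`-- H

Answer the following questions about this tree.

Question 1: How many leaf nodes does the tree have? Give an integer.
Answer: 6

Derivation:
Leaves (nodes with no children): A, D, F, H, J, K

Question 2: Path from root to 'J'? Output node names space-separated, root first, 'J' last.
Walk down from root: G -> B -> C -> J

Answer: G B C J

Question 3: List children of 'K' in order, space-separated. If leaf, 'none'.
Node K's children (from adjacency): (leaf)

Answer: none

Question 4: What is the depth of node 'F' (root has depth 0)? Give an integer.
Answer: 2

Derivation:
Path from root to F: G -> B -> F
Depth = number of edges = 2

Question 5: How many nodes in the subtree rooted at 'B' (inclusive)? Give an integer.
Subtree rooted at B contains: A, B, C, D, E, F, J, K
Count = 8

Answer: 8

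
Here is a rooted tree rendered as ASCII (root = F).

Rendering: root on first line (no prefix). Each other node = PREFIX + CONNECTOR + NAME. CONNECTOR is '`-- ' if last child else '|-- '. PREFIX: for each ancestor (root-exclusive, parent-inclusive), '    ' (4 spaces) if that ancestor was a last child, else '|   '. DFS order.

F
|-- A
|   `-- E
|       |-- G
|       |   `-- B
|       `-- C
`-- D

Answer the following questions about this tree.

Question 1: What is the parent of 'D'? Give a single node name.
Scan adjacency: D appears as child of F

Answer: F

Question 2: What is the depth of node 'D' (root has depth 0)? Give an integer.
Answer: 1

Derivation:
Path from root to D: F -> D
Depth = number of edges = 1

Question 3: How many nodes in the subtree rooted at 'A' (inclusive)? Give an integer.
Subtree rooted at A contains: A, B, C, E, G
Count = 5

Answer: 5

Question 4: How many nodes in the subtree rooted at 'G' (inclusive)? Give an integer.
Subtree rooted at G contains: B, G
Count = 2

Answer: 2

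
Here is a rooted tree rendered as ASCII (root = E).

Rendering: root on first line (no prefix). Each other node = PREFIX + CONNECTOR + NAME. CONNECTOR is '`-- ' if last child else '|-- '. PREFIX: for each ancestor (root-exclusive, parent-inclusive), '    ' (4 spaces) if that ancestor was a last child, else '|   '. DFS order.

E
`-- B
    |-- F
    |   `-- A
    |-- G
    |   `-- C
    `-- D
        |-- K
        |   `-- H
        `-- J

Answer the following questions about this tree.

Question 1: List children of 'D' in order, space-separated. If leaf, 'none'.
Node D's children (from adjacency): K, J

Answer: K J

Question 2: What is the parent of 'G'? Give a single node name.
Scan adjacency: G appears as child of B

Answer: B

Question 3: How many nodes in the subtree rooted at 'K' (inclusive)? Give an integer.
Subtree rooted at K contains: H, K
Count = 2

Answer: 2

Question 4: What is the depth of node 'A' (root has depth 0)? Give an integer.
Path from root to A: E -> B -> F -> A
Depth = number of edges = 3

Answer: 3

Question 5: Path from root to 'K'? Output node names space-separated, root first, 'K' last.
Answer: E B D K

Derivation:
Walk down from root: E -> B -> D -> K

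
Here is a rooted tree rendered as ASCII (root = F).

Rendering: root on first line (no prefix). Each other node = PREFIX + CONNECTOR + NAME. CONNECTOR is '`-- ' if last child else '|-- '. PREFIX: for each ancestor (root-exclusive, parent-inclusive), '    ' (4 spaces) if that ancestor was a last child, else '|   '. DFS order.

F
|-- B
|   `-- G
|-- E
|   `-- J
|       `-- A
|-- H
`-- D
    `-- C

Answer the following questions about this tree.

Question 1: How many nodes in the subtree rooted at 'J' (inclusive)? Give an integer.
Subtree rooted at J contains: A, J
Count = 2

Answer: 2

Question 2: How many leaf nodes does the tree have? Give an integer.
Leaves (nodes with no children): A, C, G, H

Answer: 4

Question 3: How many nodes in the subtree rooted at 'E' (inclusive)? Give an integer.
Subtree rooted at E contains: A, E, J
Count = 3

Answer: 3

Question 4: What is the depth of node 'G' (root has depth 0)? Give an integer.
Answer: 2

Derivation:
Path from root to G: F -> B -> G
Depth = number of edges = 2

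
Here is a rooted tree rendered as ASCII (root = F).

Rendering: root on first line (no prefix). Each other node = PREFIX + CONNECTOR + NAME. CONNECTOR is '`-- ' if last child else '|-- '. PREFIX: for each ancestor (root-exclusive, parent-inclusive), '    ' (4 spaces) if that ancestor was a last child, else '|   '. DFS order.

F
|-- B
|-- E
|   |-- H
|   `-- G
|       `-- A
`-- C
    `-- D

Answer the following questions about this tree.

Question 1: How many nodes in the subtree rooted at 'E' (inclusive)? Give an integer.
Subtree rooted at E contains: A, E, G, H
Count = 4

Answer: 4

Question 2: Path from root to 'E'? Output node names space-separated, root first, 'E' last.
Walk down from root: F -> E

Answer: F E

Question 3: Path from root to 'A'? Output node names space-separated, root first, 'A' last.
Walk down from root: F -> E -> G -> A

Answer: F E G A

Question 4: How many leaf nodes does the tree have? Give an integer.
Leaves (nodes with no children): A, B, D, H

Answer: 4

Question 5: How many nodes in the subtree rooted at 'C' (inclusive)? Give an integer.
Answer: 2

Derivation:
Subtree rooted at C contains: C, D
Count = 2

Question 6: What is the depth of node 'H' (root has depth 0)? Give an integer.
Answer: 2

Derivation:
Path from root to H: F -> E -> H
Depth = number of edges = 2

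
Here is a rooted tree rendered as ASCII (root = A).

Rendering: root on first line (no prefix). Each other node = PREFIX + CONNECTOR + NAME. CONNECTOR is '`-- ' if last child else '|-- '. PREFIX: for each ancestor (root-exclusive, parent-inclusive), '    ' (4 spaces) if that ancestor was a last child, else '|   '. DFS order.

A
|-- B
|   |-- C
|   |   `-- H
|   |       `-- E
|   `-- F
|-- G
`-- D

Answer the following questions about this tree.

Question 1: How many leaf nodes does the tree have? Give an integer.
Leaves (nodes with no children): D, E, F, G

Answer: 4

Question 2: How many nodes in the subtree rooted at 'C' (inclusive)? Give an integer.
Subtree rooted at C contains: C, E, H
Count = 3

Answer: 3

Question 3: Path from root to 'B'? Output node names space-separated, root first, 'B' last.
Answer: A B

Derivation:
Walk down from root: A -> B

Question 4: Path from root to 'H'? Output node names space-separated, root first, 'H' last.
Answer: A B C H

Derivation:
Walk down from root: A -> B -> C -> H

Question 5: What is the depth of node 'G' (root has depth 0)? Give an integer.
Path from root to G: A -> G
Depth = number of edges = 1

Answer: 1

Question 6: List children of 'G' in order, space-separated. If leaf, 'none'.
Answer: none

Derivation:
Node G's children (from adjacency): (leaf)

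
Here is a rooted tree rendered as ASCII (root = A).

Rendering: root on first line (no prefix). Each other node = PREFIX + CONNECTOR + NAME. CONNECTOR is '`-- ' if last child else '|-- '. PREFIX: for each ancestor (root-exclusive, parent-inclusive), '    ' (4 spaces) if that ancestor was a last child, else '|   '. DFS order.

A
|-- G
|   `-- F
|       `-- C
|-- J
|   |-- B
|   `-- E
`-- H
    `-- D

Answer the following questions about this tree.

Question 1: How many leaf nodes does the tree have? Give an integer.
Leaves (nodes with no children): B, C, D, E

Answer: 4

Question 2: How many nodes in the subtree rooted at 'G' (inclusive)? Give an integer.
Answer: 3

Derivation:
Subtree rooted at G contains: C, F, G
Count = 3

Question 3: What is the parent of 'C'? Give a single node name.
Scan adjacency: C appears as child of F

Answer: F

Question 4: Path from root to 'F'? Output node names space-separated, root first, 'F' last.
Answer: A G F

Derivation:
Walk down from root: A -> G -> F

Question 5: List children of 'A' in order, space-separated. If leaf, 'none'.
Answer: G J H

Derivation:
Node A's children (from adjacency): G, J, H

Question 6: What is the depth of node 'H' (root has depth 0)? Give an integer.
Answer: 1

Derivation:
Path from root to H: A -> H
Depth = number of edges = 1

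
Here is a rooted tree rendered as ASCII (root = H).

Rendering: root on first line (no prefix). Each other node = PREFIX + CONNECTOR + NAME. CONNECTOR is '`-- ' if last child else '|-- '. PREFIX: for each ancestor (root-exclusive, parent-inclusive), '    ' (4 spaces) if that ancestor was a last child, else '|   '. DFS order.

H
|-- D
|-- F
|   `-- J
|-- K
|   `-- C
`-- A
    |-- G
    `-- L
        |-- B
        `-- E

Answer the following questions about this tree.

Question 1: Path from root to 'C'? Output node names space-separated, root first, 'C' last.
Answer: H K C

Derivation:
Walk down from root: H -> K -> C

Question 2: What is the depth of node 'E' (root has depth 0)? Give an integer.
Path from root to E: H -> A -> L -> E
Depth = number of edges = 3

Answer: 3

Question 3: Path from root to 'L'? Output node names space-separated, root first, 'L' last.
Walk down from root: H -> A -> L

Answer: H A L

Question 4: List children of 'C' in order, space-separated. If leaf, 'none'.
Answer: none

Derivation:
Node C's children (from adjacency): (leaf)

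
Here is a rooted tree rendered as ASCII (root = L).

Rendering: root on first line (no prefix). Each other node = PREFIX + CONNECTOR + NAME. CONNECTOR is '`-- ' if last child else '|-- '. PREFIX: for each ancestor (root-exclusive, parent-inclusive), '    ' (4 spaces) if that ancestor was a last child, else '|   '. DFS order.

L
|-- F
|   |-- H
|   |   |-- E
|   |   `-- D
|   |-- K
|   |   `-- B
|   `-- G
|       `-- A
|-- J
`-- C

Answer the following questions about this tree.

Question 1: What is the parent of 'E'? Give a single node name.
Scan adjacency: E appears as child of H

Answer: H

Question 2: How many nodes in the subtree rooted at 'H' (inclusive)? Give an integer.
Answer: 3

Derivation:
Subtree rooted at H contains: D, E, H
Count = 3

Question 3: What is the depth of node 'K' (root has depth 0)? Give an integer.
Answer: 2

Derivation:
Path from root to K: L -> F -> K
Depth = number of edges = 2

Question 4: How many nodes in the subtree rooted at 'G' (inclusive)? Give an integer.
Answer: 2

Derivation:
Subtree rooted at G contains: A, G
Count = 2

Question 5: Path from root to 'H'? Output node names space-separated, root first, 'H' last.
Answer: L F H

Derivation:
Walk down from root: L -> F -> H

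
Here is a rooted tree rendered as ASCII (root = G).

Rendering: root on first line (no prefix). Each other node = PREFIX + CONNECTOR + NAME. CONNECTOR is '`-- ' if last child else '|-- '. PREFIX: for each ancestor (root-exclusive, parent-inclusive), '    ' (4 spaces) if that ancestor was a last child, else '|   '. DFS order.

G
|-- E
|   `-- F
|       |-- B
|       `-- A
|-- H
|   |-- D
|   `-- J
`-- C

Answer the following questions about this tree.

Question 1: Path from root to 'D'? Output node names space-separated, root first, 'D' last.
Answer: G H D

Derivation:
Walk down from root: G -> H -> D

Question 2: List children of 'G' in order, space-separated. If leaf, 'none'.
Answer: E H C

Derivation:
Node G's children (from adjacency): E, H, C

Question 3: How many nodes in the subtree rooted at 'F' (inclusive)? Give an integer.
Answer: 3

Derivation:
Subtree rooted at F contains: A, B, F
Count = 3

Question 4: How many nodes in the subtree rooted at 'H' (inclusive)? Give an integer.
Subtree rooted at H contains: D, H, J
Count = 3

Answer: 3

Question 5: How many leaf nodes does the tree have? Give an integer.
Answer: 5

Derivation:
Leaves (nodes with no children): A, B, C, D, J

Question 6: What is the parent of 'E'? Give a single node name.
Answer: G

Derivation:
Scan adjacency: E appears as child of G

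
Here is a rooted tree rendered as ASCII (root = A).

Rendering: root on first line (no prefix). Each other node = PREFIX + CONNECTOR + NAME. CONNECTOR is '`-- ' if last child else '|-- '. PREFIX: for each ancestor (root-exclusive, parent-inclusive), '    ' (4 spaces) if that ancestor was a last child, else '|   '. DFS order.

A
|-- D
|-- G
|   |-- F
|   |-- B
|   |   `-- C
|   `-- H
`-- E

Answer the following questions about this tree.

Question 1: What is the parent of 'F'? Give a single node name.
Scan adjacency: F appears as child of G

Answer: G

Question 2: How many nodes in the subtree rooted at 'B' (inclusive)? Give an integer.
Answer: 2

Derivation:
Subtree rooted at B contains: B, C
Count = 2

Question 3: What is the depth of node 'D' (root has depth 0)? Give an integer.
Answer: 1

Derivation:
Path from root to D: A -> D
Depth = number of edges = 1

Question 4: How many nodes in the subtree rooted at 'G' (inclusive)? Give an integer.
Subtree rooted at G contains: B, C, F, G, H
Count = 5

Answer: 5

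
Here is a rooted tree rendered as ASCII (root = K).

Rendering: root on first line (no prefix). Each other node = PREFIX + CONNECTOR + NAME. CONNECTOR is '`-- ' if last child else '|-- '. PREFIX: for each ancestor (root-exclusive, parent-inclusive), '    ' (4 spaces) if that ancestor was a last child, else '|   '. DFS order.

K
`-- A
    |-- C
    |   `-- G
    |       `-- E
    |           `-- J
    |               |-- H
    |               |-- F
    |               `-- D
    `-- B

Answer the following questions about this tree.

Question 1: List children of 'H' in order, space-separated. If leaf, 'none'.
Answer: none

Derivation:
Node H's children (from adjacency): (leaf)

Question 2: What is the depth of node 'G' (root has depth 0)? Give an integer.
Answer: 3

Derivation:
Path from root to G: K -> A -> C -> G
Depth = number of edges = 3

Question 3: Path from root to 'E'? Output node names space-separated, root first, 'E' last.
Answer: K A C G E

Derivation:
Walk down from root: K -> A -> C -> G -> E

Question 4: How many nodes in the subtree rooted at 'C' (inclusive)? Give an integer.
Subtree rooted at C contains: C, D, E, F, G, H, J
Count = 7

Answer: 7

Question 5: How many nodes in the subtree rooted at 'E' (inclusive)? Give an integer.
Subtree rooted at E contains: D, E, F, H, J
Count = 5

Answer: 5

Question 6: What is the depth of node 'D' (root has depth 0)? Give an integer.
Answer: 6

Derivation:
Path from root to D: K -> A -> C -> G -> E -> J -> D
Depth = number of edges = 6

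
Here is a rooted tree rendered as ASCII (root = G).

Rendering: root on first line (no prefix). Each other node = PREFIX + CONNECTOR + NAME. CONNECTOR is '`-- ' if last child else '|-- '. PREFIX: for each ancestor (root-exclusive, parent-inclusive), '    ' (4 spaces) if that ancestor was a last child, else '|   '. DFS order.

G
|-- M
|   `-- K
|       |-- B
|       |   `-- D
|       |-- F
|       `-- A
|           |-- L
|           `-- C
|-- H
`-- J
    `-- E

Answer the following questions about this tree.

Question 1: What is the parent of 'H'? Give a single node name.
Scan adjacency: H appears as child of G

Answer: G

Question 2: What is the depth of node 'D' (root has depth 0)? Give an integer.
Answer: 4

Derivation:
Path from root to D: G -> M -> K -> B -> D
Depth = number of edges = 4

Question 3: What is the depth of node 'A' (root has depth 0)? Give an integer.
Answer: 3

Derivation:
Path from root to A: G -> M -> K -> A
Depth = number of edges = 3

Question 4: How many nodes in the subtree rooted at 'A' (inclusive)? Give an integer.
Answer: 3

Derivation:
Subtree rooted at A contains: A, C, L
Count = 3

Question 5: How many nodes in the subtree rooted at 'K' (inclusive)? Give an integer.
Answer: 7

Derivation:
Subtree rooted at K contains: A, B, C, D, F, K, L
Count = 7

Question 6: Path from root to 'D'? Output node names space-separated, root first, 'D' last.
Walk down from root: G -> M -> K -> B -> D

Answer: G M K B D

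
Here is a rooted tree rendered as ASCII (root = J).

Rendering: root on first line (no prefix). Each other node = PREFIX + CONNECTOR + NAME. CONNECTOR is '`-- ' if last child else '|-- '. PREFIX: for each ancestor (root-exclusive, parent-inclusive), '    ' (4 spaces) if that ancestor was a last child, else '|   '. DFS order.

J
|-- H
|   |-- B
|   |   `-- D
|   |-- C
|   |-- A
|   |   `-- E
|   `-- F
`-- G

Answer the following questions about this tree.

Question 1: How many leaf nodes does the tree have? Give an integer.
Answer: 5

Derivation:
Leaves (nodes with no children): C, D, E, F, G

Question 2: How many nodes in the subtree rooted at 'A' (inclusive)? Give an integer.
Answer: 2

Derivation:
Subtree rooted at A contains: A, E
Count = 2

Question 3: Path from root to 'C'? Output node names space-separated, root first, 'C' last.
Walk down from root: J -> H -> C

Answer: J H C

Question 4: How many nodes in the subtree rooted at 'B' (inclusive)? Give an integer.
Subtree rooted at B contains: B, D
Count = 2

Answer: 2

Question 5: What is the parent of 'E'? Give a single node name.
Answer: A

Derivation:
Scan adjacency: E appears as child of A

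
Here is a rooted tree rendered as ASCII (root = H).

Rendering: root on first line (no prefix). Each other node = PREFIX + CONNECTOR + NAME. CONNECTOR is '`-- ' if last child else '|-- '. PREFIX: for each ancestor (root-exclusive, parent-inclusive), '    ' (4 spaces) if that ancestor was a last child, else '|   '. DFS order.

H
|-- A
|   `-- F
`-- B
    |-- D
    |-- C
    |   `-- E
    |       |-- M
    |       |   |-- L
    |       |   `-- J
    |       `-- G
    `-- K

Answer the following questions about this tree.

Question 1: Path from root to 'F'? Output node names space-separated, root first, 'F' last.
Walk down from root: H -> A -> F

Answer: H A F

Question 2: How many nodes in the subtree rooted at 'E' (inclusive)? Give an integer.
Answer: 5

Derivation:
Subtree rooted at E contains: E, G, J, L, M
Count = 5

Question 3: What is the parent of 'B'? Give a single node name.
Answer: H

Derivation:
Scan adjacency: B appears as child of H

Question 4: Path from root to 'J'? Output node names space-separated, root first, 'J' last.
Answer: H B C E M J

Derivation:
Walk down from root: H -> B -> C -> E -> M -> J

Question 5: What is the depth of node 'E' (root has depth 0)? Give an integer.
Path from root to E: H -> B -> C -> E
Depth = number of edges = 3

Answer: 3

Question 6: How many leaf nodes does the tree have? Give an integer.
Leaves (nodes with no children): D, F, G, J, K, L

Answer: 6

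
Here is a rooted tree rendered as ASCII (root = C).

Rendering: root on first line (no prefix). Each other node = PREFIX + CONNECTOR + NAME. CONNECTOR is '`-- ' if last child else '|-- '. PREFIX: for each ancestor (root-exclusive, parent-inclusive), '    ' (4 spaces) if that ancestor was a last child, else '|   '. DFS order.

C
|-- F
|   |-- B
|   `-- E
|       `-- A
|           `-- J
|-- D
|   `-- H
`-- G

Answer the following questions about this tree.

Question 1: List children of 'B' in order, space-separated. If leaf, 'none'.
Node B's children (from adjacency): (leaf)

Answer: none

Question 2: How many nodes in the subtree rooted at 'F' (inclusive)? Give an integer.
Answer: 5

Derivation:
Subtree rooted at F contains: A, B, E, F, J
Count = 5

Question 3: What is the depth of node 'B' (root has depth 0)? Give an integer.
Path from root to B: C -> F -> B
Depth = number of edges = 2

Answer: 2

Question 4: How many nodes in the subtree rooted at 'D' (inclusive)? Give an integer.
Subtree rooted at D contains: D, H
Count = 2

Answer: 2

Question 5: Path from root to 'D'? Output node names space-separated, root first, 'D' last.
Walk down from root: C -> D

Answer: C D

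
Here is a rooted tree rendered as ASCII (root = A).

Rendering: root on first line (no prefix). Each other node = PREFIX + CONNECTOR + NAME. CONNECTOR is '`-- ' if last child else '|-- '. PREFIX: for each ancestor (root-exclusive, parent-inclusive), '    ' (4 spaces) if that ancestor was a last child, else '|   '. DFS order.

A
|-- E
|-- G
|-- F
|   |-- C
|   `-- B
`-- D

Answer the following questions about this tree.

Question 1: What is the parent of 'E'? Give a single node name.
Scan adjacency: E appears as child of A

Answer: A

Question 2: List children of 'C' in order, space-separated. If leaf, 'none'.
Node C's children (from adjacency): (leaf)

Answer: none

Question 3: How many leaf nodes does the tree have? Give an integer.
Answer: 5

Derivation:
Leaves (nodes with no children): B, C, D, E, G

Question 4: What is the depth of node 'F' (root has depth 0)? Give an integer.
Path from root to F: A -> F
Depth = number of edges = 1

Answer: 1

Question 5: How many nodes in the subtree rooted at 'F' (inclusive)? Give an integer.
Answer: 3

Derivation:
Subtree rooted at F contains: B, C, F
Count = 3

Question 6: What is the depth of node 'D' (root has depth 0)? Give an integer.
Answer: 1

Derivation:
Path from root to D: A -> D
Depth = number of edges = 1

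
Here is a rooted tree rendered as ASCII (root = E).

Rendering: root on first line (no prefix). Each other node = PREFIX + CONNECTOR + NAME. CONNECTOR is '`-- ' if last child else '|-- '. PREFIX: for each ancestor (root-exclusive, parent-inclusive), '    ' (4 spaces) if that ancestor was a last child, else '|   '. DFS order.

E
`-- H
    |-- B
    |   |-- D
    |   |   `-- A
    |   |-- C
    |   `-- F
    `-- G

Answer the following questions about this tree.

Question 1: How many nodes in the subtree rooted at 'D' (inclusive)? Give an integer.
Answer: 2

Derivation:
Subtree rooted at D contains: A, D
Count = 2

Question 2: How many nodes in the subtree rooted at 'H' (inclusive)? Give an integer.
Subtree rooted at H contains: A, B, C, D, F, G, H
Count = 7

Answer: 7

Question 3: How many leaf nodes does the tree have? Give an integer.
Leaves (nodes with no children): A, C, F, G

Answer: 4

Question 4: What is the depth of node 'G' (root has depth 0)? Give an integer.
Path from root to G: E -> H -> G
Depth = number of edges = 2

Answer: 2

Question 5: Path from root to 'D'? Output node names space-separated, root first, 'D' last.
Answer: E H B D

Derivation:
Walk down from root: E -> H -> B -> D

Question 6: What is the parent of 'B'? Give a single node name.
Answer: H

Derivation:
Scan adjacency: B appears as child of H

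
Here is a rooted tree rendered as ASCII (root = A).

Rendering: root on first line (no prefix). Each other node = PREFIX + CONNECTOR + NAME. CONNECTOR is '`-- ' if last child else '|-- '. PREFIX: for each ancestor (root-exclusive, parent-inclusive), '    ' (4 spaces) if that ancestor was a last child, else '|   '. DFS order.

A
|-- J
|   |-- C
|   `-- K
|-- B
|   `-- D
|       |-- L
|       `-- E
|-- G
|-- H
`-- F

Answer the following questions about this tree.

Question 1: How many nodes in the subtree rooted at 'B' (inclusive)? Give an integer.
Subtree rooted at B contains: B, D, E, L
Count = 4

Answer: 4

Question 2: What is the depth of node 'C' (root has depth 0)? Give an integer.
Answer: 2

Derivation:
Path from root to C: A -> J -> C
Depth = number of edges = 2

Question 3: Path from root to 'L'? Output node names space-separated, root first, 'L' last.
Answer: A B D L

Derivation:
Walk down from root: A -> B -> D -> L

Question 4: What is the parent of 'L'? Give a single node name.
Scan adjacency: L appears as child of D

Answer: D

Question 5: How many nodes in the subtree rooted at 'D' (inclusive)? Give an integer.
Answer: 3

Derivation:
Subtree rooted at D contains: D, E, L
Count = 3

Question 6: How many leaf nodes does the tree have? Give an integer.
Answer: 7

Derivation:
Leaves (nodes with no children): C, E, F, G, H, K, L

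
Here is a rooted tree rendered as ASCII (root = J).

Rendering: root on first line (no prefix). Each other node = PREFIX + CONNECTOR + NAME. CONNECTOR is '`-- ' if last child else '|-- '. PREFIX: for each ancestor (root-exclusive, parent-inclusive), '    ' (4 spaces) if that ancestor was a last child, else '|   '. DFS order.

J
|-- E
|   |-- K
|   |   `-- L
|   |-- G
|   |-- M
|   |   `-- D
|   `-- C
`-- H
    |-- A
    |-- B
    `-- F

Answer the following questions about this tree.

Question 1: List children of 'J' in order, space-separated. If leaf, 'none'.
Answer: E H

Derivation:
Node J's children (from adjacency): E, H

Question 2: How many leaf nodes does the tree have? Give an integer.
Answer: 7

Derivation:
Leaves (nodes with no children): A, B, C, D, F, G, L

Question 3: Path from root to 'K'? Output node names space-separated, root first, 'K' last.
Answer: J E K

Derivation:
Walk down from root: J -> E -> K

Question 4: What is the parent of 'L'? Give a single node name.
Answer: K

Derivation:
Scan adjacency: L appears as child of K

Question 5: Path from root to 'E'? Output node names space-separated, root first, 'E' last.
Answer: J E

Derivation:
Walk down from root: J -> E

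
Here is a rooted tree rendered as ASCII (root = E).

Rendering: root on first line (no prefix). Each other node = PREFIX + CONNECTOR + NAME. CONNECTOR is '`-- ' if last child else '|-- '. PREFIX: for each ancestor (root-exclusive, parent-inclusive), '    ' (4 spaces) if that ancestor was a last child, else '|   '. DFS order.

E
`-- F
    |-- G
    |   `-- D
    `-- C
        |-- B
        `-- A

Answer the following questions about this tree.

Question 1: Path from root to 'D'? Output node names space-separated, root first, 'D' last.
Answer: E F G D

Derivation:
Walk down from root: E -> F -> G -> D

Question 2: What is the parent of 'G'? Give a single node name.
Answer: F

Derivation:
Scan adjacency: G appears as child of F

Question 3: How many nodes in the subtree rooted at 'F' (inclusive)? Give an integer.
Answer: 6

Derivation:
Subtree rooted at F contains: A, B, C, D, F, G
Count = 6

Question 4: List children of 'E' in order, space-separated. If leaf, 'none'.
Node E's children (from adjacency): F

Answer: F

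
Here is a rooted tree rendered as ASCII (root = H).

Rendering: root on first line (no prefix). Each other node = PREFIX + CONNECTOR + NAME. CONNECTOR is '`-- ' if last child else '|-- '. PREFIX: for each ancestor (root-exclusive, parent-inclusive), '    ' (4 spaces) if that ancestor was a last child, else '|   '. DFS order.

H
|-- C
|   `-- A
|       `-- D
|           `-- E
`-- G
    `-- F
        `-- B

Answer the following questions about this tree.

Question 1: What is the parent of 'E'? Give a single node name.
Answer: D

Derivation:
Scan adjacency: E appears as child of D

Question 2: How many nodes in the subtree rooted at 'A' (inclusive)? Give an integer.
Answer: 3

Derivation:
Subtree rooted at A contains: A, D, E
Count = 3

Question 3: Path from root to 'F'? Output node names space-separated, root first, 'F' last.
Answer: H G F

Derivation:
Walk down from root: H -> G -> F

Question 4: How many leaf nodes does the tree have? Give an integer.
Leaves (nodes with no children): B, E

Answer: 2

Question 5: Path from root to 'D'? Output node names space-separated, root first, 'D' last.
Walk down from root: H -> C -> A -> D

Answer: H C A D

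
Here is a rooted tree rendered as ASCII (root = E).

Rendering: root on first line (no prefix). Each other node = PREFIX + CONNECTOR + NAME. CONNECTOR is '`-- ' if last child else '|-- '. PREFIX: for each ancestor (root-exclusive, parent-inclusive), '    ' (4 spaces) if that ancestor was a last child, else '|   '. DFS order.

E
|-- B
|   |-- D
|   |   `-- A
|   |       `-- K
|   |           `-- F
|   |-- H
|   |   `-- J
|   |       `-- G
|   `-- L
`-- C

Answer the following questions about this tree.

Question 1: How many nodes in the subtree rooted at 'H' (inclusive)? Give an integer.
Subtree rooted at H contains: G, H, J
Count = 3

Answer: 3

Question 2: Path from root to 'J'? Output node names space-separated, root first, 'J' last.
Walk down from root: E -> B -> H -> J

Answer: E B H J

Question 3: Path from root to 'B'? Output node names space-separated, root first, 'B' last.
Answer: E B

Derivation:
Walk down from root: E -> B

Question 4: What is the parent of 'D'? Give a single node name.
Answer: B

Derivation:
Scan adjacency: D appears as child of B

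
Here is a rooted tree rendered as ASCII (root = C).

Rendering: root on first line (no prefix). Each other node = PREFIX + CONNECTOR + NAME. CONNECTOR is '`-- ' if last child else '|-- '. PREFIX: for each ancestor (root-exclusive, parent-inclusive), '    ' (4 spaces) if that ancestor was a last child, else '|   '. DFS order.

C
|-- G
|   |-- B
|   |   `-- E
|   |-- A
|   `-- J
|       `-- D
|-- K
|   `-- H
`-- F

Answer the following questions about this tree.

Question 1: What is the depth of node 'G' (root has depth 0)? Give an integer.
Answer: 1

Derivation:
Path from root to G: C -> G
Depth = number of edges = 1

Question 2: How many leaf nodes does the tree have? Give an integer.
Answer: 5

Derivation:
Leaves (nodes with no children): A, D, E, F, H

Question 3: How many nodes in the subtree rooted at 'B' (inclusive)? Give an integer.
Subtree rooted at B contains: B, E
Count = 2

Answer: 2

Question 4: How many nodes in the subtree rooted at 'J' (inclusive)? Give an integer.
Subtree rooted at J contains: D, J
Count = 2

Answer: 2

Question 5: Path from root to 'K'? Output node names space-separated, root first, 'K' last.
Answer: C K

Derivation:
Walk down from root: C -> K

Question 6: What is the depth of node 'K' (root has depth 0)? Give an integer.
Answer: 1

Derivation:
Path from root to K: C -> K
Depth = number of edges = 1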